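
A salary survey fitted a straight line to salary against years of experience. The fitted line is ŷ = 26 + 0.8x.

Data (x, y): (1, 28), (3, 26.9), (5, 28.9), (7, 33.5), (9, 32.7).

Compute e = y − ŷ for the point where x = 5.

ŷ = 26 + 0.8·5 = 30
e = 28.9 − 30 = -1.1

e = -1.1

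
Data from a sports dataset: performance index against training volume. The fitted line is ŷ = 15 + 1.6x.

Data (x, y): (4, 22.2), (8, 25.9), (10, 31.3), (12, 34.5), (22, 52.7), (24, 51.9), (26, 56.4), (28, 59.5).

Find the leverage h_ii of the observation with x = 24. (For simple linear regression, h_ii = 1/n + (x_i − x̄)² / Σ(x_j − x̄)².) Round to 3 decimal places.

x̄ = (4 + 8 + 10 + 12 + 22 + 24 + 26 + 28)/8 = 16.75
Σ(x − x̄)² = 162.562 + 76.5625 + 45.5625 + 22.5625 + 27.5625 + 52.5625 + 85.5625 + 126.562 = 599.5
h = 1/8 + (7.25)²/599.5 = 0.125 + 0.0876772 = 0.213

h = 0.213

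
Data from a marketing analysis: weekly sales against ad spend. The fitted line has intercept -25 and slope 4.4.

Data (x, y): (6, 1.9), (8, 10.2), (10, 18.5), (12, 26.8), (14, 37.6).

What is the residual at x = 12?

ŷ = -25 + 4.4·12 = 27.8
r = 26.8 − 27.8 = -1

r = -1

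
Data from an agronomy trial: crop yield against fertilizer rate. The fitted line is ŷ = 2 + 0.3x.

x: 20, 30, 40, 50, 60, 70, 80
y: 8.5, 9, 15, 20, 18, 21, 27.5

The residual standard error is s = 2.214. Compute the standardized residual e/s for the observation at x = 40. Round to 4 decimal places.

0.4517

ŷ = 2 + 0.3·40 = 14
e = 15 − 14 = 1
e/s = 1 / 2.214 = 0.4517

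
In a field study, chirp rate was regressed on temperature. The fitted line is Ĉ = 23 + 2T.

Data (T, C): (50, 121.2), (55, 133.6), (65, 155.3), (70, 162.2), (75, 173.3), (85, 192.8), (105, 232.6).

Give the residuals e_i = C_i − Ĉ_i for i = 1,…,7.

-1.8, 0.6, 2.3, -0.8, 0.3, -0.2, -0.4

T=50: Ĉ = 23 + 2·50 = 123; e = 121.2 − 123 = -1.8
T=55: Ĉ = 23 + 2·55 = 133; e = 133.6 − 133 = 0.6
T=65: Ĉ = 23 + 2·65 = 153; e = 155.3 − 153 = 2.3
T=70: Ĉ = 23 + 2·70 = 163; e = 162.2 − 163 = -0.8
T=75: Ĉ = 23 + 2·75 = 173; e = 173.3 − 173 = 0.3
T=85: Ĉ = 23 + 2·85 = 193; e = 192.8 − 193 = -0.2
T=105: Ĉ = 23 + 2·105 = 233; e = 232.6 − 233 = -0.4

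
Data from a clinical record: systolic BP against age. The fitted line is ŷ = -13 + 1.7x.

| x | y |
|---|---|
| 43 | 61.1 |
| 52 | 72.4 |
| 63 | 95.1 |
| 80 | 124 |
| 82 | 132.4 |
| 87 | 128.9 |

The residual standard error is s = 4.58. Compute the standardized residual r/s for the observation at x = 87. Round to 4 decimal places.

ŷ = -13 + 1.7·87 = 134.9
r = 128.9 − 134.9 = -6
r/s = -6 / 4.58 = -1.3100

-1.3100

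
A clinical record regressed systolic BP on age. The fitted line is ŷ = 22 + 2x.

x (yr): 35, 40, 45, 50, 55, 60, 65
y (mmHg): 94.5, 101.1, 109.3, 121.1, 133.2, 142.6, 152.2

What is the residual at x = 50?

r = -0.9

ŷ = 22 + 2·50 = 122
r = 121.1 − 122 = -0.9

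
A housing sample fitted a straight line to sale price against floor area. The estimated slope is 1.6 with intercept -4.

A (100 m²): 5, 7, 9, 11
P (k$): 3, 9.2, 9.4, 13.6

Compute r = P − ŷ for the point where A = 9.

ŷ = -4 + 1.6·9 = 10.4
r = 9.4 − 10.4 = -1

r = -1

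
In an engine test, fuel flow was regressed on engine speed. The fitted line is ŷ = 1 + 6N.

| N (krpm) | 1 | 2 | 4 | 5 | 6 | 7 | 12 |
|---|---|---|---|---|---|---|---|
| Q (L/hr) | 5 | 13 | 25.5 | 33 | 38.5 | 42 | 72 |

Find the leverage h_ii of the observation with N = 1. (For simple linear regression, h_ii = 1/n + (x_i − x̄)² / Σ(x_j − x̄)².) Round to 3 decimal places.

h = 0.374

N̄ = (1 + 2 + 4 + 5 + 6 + 7 + 12)/7 = 5.28571
Σ(N − N̄)² = 18.3673 + 10.7959 + 1.65306 + 0.0816327 + 0.510204 + 2.93878 + 45.0816 = 79.4286
h = 1/7 + (-4.28571)²/79.4286 = 0.142857 + 0.231244 = 0.374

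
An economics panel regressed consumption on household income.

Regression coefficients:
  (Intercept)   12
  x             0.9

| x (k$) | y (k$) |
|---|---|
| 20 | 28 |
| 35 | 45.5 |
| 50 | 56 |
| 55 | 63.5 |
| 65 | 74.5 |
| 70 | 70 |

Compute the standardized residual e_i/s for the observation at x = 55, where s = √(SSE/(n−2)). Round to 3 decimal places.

x=20: ŷ = 12 + 0.9·20 = 30; e = 28 − 30 = -2
x=35: ŷ = 12 + 0.9·35 = 43.5; e = 45.5 − 43.5 = 2
x=50: ŷ = 12 + 0.9·50 = 57; e = 56 − 57 = -1
x=55: ŷ = 12 + 0.9·55 = 61.5; e = 63.5 − 61.5 = 2
x=65: ŷ = 12 + 0.9·65 = 70.5; e = 74.5 − 70.5 = 4
x=70: ŷ = 12 + 0.9·70 = 75; e = 70 − 75 = -5
SSE = 4 + 4 + 1 + 4 + 16 + 25 = 54
s = √(54/4) = 3.67423
e/s = 2 / 3.67423 = 0.544

0.544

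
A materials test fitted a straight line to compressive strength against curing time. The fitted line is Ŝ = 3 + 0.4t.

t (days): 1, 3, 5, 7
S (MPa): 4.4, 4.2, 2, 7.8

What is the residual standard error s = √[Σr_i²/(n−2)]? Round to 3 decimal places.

t=1: Ŝ = 3 + 0.4·1 = 3.4; r = 4.4 − 3.4 = 1
t=3: Ŝ = 3 + 0.4·3 = 4.2; r = 4.2 − 4.2 = 0
t=5: Ŝ = 3 + 0.4·5 = 5; r = 2 − 5 = -3
t=7: Ŝ = 3 + 0.4·7 = 5.8; r = 7.8 − 5.8 = 2
SSE = 1 + 0 + 9 + 4 = 14
s = √(14/2) = √7 ≈ 2.646

s = 2.646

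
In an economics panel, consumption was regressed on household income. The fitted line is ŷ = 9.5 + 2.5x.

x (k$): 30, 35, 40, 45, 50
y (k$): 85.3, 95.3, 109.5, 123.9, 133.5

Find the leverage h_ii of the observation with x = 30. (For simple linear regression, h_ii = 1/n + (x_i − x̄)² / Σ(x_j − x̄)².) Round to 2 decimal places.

h = 0.60

x̄ = (30 + 35 + 40 + 45 + 50)/5 = 40
Σ(x − x̄)² = 100 + 25 + 0 + 25 + 100 = 250
h = 1/5 + (-10)²/250 = 0.2 + 0.4 = 0.60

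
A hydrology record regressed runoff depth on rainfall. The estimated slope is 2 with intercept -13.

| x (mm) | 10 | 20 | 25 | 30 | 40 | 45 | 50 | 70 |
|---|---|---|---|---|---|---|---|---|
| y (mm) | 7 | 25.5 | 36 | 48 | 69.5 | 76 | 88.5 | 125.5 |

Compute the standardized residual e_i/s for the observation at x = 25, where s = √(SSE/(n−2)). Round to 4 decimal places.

-0.6124

x=10: ŷ = -13 + 2·10 = 7; e = 7 − 7 = 0
x=20: ŷ = -13 + 2·20 = 27; e = 25.5 − 27 = -1.5
x=25: ŷ = -13 + 2·25 = 37; e = 36 − 37 = -1
x=30: ŷ = -13 + 2·30 = 47; e = 48 − 47 = 1
x=40: ŷ = -13 + 2·40 = 67; e = 69.5 − 67 = 2.5
x=45: ŷ = -13 + 2·45 = 77; e = 76 − 77 = -1
x=50: ŷ = -13 + 2·50 = 87; e = 88.5 − 87 = 1.5
x=70: ŷ = -13 + 2·70 = 127; e = 125.5 − 127 = -1.5
SSE = 0 + 2.25 + 1 + 1 + 6.25 + 1 + 2.25 + 2.25 = 16
s = √(16/6) = 1.63299
e/s = -1 / 1.63299 = -0.6124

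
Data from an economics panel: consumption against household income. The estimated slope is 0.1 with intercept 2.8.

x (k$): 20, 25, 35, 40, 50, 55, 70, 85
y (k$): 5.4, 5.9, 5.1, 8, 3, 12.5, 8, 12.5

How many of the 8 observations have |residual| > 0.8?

6

x=20: ŷ = 2.8 + 0.1·20 = 4.8; r = 5.4 − 4.8 = 0.6
x=25: ŷ = 2.8 + 0.1·25 = 5.3; r = 5.9 − 5.3 = 0.6
x=35: ŷ = 2.8 + 0.1·35 = 6.3; r = 5.1 − 6.3 = -1.2
x=40: ŷ = 2.8 + 0.1·40 = 6.8; r = 8 − 6.8 = 1.2
x=50: ŷ = 2.8 + 0.1·50 = 7.8; r = 3 − 7.8 = -4.8
x=55: ŷ = 2.8 + 0.1·55 = 8.3; r = 12.5 − 8.3 = 4.2
x=70: ŷ = 2.8 + 0.1·70 = 9.8; r = 8 − 9.8 = -1.8
x=85: ŷ = 2.8 + 0.1·85 = 11.3; r = 12.5 − 11.3 = 1.2
|r| > 0.8: x=35 (|r|=1.2), x=40 (|r|=1.2), x=50 (|r|=4.8), x=55 (|r|=4.2), x=70 (|r|=1.8), x=85 (|r|=1.2) → 6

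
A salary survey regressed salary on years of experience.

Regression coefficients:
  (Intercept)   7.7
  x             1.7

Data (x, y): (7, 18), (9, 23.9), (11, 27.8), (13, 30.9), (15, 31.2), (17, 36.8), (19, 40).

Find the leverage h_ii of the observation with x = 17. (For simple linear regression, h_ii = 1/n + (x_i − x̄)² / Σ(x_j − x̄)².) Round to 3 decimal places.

h = 0.286

x̄ = (7 + 9 + 11 + 13 + 15 + 17 + 19)/7 = 13
Σ(x − x̄)² = 36 + 16 + 4 + 0 + 4 + 16 + 36 = 112
h = 1/7 + (4)²/112 = 0.142857 + 0.142857 = 0.286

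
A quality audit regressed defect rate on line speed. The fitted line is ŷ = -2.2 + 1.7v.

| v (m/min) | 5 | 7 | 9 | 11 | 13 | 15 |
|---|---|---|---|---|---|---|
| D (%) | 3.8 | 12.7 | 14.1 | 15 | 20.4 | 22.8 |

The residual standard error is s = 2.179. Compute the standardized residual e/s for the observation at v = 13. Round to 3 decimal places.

0.229

ŷ = -2.2 + 1.7·13 = 19.9
e = 20.4 − 19.9 = 0.5
e/s = 0.5 / 2.179 = 0.229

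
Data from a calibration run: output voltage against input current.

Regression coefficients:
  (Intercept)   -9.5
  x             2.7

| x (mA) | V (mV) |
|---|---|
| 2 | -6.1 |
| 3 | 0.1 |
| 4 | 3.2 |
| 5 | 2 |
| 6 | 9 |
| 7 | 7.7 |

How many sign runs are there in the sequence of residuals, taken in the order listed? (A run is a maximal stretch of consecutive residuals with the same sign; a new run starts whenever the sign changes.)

5 runs

x=2: V̂ = -9.5 + 2.7·2 = -4.1; r = -6.1 − (-4.1) = -2
x=3: V̂ = -9.5 + 2.7·3 = -1.4; r = 0.1 − (-1.4) = 1.5
x=4: V̂ = -9.5 + 2.7·4 = 1.3; r = 3.2 − 1.3 = 1.9
x=5: V̂ = -9.5 + 2.7·5 = 4; r = 2 − 4 = -2
x=6: V̂ = -9.5 + 2.7·6 = 6.7; r = 9 − 6.7 = 2.3
x=7: V̂ = -9.5 + 2.7·7 = 9.4; r = 7.7 − 9.4 = -1.7
Signs: − + + − + −
Runs: −×1, +×2, −×1, +×1, −×1 → 5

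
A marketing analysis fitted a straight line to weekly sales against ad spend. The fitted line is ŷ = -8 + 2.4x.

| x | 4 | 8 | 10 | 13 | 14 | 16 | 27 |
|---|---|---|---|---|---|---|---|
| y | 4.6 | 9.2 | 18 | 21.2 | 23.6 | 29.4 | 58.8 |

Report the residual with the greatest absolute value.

r = 3

x=4: ŷ = -8 + 2.4·4 = 1.6; r = 4.6 − 1.6 = 3
x=8: ŷ = -8 + 2.4·8 = 11.2; r = 9.2 − 11.2 = -2
x=10: ŷ = -8 + 2.4·10 = 16; r = 18 − 16 = 2
x=13: ŷ = -8 + 2.4·13 = 23.2; r = 21.2 − 23.2 = -2
x=14: ŷ = -8 + 2.4·14 = 25.6; r = 23.6 − 25.6 = -2
x=16: ŷ = -8 + 2.4·16 = 30.4; r = 29.4 − 30.4 = -1
x=27: ŷ = -8 + 2.4·27 = 56.8; r = 58.8 − 56.8 = 2
Largest |r| is 3 at x = 4, residual 3.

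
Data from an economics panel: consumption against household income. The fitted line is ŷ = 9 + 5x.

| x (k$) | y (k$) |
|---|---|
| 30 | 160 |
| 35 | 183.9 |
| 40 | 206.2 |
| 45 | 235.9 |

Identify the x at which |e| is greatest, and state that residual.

x=30: ŷ = 9 + 5·30 = 159; e = 160 − 159 = 1
x=35: ŷ = 9 + 5·35 = 184; e = 183.9 − 184 = -0.1
x=40: ŷ = 9 + 5·40 = 209; e = 206.2 − 209 = -2.8
x=45: ŷ = 9 + 5·45 = 234; e = 235.9 − 234 = 1.9
Largest |e| is 2.8 at x = 40, residual -2.8.

x = 40, e = -2.8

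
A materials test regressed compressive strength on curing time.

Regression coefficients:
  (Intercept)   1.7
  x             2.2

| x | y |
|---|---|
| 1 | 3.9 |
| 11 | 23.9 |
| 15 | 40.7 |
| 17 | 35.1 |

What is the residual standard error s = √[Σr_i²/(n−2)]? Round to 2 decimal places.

x=1: ŷ = 1.7 + 2.2·1 = 3.9; r = 3.9 − 3.9 = 0
x=11: ŷ = 1.7 + 2.2·11 = 25.9; r = 23.9 − 25.9 = -2
x=15: ŷ = 1.7 + 2.2·15 = 34.7; r = 40.7 − 34.7 = 6
x=17: ŷ = 1.7 + 2.2·17 = 39.1; r = 35.1 − 39.1 = -4
SSE = 0 + 4 + 36 + 16 = 56
s = √(56/2) = √28 ≈ 5.29

s = 5.29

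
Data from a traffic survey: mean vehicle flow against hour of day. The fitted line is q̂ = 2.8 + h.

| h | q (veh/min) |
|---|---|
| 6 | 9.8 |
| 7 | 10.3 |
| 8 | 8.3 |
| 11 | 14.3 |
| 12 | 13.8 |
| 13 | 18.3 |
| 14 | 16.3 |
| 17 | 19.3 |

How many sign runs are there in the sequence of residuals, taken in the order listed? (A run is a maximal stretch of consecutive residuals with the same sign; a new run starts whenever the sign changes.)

h=6: q̂ = 2.8 + 6 = 8.8; e = 9.8 − 8.8 = 1
h=7: q̂ = 2.8 + 7 = 9.8; e = 10.3 − 9.8 = 0.5
h=8: q̂ = 2.8 + 8 = 10.8; e = 8.3 − 10.8 = -2.5
h=11: q̂ = 2.8 + 11 = 13.8; e = 14.3 − 13.8 = 0.5
h=12: q̂ = 2.8 + 12 = 14.8; e = 13.8 − 14.8 = -1
h=13: q̂ = 2.8 + 13 = 15.8; e = 18.3 − 15.8 = 2.5
h=14: q̂ = 2.8 + 14 = 16.8; e = 16.3 − 16.8 = -0.5
h=17: q̂ = 2.8 + 17 = 19.8; e = 19.3 − 19.8 = -0.5
Signs: + + − + − + − −
Runs: +×2, −×1, +×1, −×1, +×1, −×2 → 6

6 runs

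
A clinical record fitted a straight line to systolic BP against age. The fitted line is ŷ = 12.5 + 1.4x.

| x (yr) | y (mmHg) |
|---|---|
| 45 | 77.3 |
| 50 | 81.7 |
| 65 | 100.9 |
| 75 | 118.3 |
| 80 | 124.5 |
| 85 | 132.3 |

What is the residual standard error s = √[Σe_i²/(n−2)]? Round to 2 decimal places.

s = 1.73

x=45: ŷ = 12.5 + 1.4·45 = 75.5; e = 77.3 − 75.5 = 1.8
x=50: ŷ = 12.5 + 1.4·50 = 82.5; e = 81.7 − 82.5 = -0.8
x=65: ŷ = 12.5 + 1.4·65 = 103.5; e = 100.9 − 103.5 = -2.6
x=75: ŷ = 12.5 + 1.4·75 = 117.5; e = 118.3 − 117.5 = 0.8
x=80: ŷ = 12.5 + 1.4·80 = 124.5; e = 124.5 − 124.5 = 0
x=85: ŷ = 12.5 + 1.4·85 = 131.5; e = 132.3 − 131.5 = 0.8
SSE = 3.24 + 0.64 + 6.76 + 0.64 + 0 + 0.64 = 11.92
s = √(11.92/4) = √2.98 ≈ 1.73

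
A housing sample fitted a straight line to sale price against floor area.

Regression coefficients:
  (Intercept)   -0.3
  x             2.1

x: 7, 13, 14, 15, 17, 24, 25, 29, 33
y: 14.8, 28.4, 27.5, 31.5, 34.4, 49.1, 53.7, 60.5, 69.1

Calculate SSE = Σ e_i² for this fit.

x=7: ŷ = -0.3 + 2.1·7 = 14.4; e = 14.8 − 14.4 = 0.4
x=13: ŷ = -0.3 + 2.1·13 = 27; e = 28.4 − 27 = 1.4
x=14: ŷ = -0.3 + 2.1·14 = 29.1; e = 27.5 − 29.1 = -1.6
x=15: ŷ = -0.3 + 2.1·15 = 31.2; e = 31.5 − 31.2 = 0.3
x=17: ŷ = -0.3 + 2.1·17 = 35.4; e = 34.4 − 35.4 = -1
x=24: ŷ = -0.3 + 2.1·24 = 50.1; e = 49.1 − 50.1 = -1
x=25: ŷ = -0.3 + 2.1·25 = 52.2; e = 53.7 − 52.2 = 1.5
x=29: ŷ = -0.3 + 2.1·29 = 60.6; e = 60.5 − 60.6 = -0.1
x=33: ŷ = -0.3 + 2.1·33 = 69; e = 69.1 − 69 = 0.1
SSE = 0.16 + 1.96 + 2.56 + 0.09 + 1 + 1 + 2.25 + 0.01 + 0.01 = 9.04

SSE = 9.04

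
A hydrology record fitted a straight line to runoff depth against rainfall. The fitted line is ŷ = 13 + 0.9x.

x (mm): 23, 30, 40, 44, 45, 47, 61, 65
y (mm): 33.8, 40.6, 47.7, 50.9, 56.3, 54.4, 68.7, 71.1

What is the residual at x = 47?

ŷ = 13 + 0.9·47 = 55.3
e = 54.4 − 55.3 = -0.9

e = -0.9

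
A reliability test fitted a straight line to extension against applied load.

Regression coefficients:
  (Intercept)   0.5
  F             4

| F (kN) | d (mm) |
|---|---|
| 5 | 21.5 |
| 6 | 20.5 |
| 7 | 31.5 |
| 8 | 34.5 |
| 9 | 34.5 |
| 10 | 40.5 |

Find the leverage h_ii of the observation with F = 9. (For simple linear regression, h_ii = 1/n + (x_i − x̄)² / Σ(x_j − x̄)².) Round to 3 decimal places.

F̄ = (5 + 6 + 7 + 8 + 9 + 10)/6 = 7.5
Σ(F − F̄)² = 6.25 + 2.25 + 0.25 + 0.25 + 2.25 + 6.25 = 17.5
h = 1/6 + (1.5)²/17.5 = 0.166667 + 0.128571 = 0.295

h = 0.295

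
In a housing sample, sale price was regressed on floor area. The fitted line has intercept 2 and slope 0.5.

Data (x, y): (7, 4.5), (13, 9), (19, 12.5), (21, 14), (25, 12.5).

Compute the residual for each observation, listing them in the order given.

-1, 0.5, 1, 1.5, -2

x=7: ŷ = 2 + 0.5·7 = 5.5; e = 4.5 − 5.5 = -1
x=13: ŷ = 2 + 0.5·13 = 8.5; e = 9 − 8.5 = 0.5
x=19: ŷ = 2 + 0.5·19 = 11.5; e = 12.5 − 11.5 = 1
x=21: ŷ = 2 + 0.5·21 = 12.5; e = 14 − 12.5 = 1.5
x=25: ŷ = 2 + 0.5·25 = 14.5; e = 12.5 − 14.5 = -2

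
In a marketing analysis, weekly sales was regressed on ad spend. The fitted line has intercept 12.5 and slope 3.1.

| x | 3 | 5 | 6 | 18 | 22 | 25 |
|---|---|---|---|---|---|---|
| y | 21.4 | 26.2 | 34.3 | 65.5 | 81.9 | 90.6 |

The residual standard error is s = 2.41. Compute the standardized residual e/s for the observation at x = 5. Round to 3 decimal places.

-0.747

ŷ = 12.5 + 3.1·5 = 28
e = 26.2 − 28 = -1.8
e/s = -1.8 / 2.41 = -0.747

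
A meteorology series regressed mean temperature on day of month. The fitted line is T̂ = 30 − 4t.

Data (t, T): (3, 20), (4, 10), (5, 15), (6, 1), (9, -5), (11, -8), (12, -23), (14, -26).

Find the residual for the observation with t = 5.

T̂ = 30 − 4·5 = 10
e = 15 − 10 = 5

e = 5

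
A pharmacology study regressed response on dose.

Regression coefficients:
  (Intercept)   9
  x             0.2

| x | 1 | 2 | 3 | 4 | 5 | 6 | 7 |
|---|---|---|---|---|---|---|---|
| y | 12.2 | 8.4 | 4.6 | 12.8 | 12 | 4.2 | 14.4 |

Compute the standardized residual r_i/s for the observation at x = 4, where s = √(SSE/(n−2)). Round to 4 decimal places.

0.6708

x=1: ŷ = 9 + 0.2·1 = 9.2; r = 12.2 − 9.2 = 3
x=2: ŷ = 9 + 0.2·2 = 9.4; r = 8.4 − 9.4 = -1
x=3: ŷ = 9 + 0.2·3 = 9.6; r = 4.6 − 9.6 = -5
x=4: ŷ = 9 + 0.2·4 = 9.8; r = 12.8 − 9.8 = 3
x=5: ŷ = 9 + 0.2·5 = 10; r = 12 − 10 = 2
x=6: ŷ = 9 + 0.2·6 = 10.2; r = 4.2 − 10.2 = -6
x=7: ŷ = 9 + 0.2·7 = 10.4; r = 14.4 − 10.4 = 4
SSE = 9 + 1 + 25 + 9 + 4 + 36 + 16 = 100
s = √(100/5) = 4.47214
r/s = 3 / 4.47214 = 0.6708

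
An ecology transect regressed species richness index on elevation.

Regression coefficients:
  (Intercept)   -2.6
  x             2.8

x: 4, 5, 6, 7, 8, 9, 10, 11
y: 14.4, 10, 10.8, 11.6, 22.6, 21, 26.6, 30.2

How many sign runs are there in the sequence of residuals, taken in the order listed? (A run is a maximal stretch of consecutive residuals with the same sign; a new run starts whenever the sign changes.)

5 runs

x=4: ŷ = -2.6 + 2.8·4 = 8.6; e = 14.4 − 8.6 = 5.8
x=5: ŷ = -2.6 + 2.8·5 = 11.4; e = 10 − 11.4 = -1.4
x=6: ŷ = -2.6 + 2.8·6 = 14.2; e = 10.8 − 14.2 = -3.4
x=7: ŷ = -2.6 + 2.8·7 = 17; e = 11.6 − 17 = -5.4
x=8: ŷ = -2.6 + 2.8·8 = 19.8; e = 22.6 − 19.8 = 2.8
x=9: ŷ = -2.6 + 2.8·9 = 22.6; e = 21 − 22.6 = -1.6
x=10: ŷ = -2.6 + 2.8·10 = 25.4; e = 26.6 − 25.4 = 1.2
x=11: ŷ = -2.6 + 2.8·11 = 28.2; e = 30.2 − 28.2 = 2
Signs: + − − − + − + +
Runs: +×1, −×3, +×1, −×1, +×2 → 5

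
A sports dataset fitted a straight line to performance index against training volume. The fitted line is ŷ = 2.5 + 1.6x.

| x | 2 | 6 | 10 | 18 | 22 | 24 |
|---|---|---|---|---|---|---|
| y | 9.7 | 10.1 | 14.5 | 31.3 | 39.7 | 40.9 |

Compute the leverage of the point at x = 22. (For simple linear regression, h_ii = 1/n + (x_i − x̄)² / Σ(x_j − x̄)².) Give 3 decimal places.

x̄ = (2 + 6 + 10 + 18 + 22 + 24)/6 = 13.6667
Σ(x − x̄)² = 136.111 + 58.7778 + 13.4444 + 18.7778 + 69.4444 + 106.778 = 403.333
h = 1/6 + (8.33333)²/403.333 = 0.166667 + 0.172176 = 0.339

h = 0.339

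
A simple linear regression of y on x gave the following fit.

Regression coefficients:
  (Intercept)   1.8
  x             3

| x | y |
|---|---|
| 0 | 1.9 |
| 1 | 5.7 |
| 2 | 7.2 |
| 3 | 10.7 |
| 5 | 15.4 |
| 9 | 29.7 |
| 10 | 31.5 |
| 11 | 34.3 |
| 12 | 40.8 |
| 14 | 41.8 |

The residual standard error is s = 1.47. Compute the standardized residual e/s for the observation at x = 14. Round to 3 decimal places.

-1.361

ŷ = 1.8 + 3·14 = 43.8
e = 41.8 − 43.8 = -2
e/s = -2 / 1.47 = -1.361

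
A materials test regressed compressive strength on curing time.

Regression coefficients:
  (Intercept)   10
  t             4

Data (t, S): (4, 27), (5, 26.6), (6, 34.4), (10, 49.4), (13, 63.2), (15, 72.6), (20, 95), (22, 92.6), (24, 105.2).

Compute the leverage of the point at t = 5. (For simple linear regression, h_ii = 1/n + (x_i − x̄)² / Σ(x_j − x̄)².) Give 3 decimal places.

t̄ = (4 + 5 + 6 + 10 + 13 + 15 + 20 + 22 + 24)/9 = 13.2222
Σ(t − t̄)² = 85.0494 + 67.6049 + 52.1605 + 10.3827 + 0.0493827 + 3.16049 + 45.9383 + 77.0494 + 116.16 = 457.556
h = 1/9 + (-8.22222)²/457.556 = 0.111111 + 0.147752 = 0.259

h = 0.259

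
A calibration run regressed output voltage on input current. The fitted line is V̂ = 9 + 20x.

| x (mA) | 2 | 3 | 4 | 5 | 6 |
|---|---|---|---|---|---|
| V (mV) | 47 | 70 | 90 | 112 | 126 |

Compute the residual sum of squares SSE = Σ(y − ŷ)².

SSE = 24

x=2: V̂ = 9 + 20·2 = 49; r = 47 − 49 = -2
x=3: V̂ = 9 + 20·3 = 69; r = 70 − 69 = 1
x=4: V̂ = 9 + 20·4 = 89; r = 90 − 89 = 1
x=5: V̂ = 9 + 20·5 = 109; r = 112 − 109 = 3
x=6: V̂ = 9 + 20·6 = 129; r = 126 − 129 = -3
SSE = 4 + 1 + 1 + 9 + 9 = 24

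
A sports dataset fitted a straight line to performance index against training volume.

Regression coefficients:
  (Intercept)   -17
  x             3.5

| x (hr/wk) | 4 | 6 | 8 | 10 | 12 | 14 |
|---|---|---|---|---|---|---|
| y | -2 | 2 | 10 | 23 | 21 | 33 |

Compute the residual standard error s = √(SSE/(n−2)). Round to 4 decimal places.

x=4: ŷ = -17 + 3.5·4 = -3; r = -2 − (-3) = 1
x=6: ŷ = -17 + 3.5·6 = 4; r = 2 − 4 = -2
x=8: ŷ = -17 + 3.5·8 = 11; r = 10 − 11 = -1
x=10: ŷ = -17 + 3.5·10 = 18; r = 23 − 18 = 5
x=12: ŷ = -17 + 3.5·12 = 25; r = 21 − 25 = -4
x=14: ŷ = -17 + 3.5·14 = 32; r = 33 − 32 = 1
SSE = 1 + 4 + 1 + 25 + 16 + 1 = 48
s = √(48/4) = √12 ≈ 3.4641

s = 3.4641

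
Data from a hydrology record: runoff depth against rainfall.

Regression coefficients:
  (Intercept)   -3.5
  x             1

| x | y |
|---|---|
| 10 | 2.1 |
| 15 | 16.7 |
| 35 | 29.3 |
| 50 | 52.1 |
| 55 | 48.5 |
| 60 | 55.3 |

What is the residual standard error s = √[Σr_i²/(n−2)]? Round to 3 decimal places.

x=10: ŷ = -3.5 + 10 = 6.5; r = 2.1 − 6.5 = -4.4
x=15: ŷ = -3.5 + 15 = 11.5; r = 16.7 − 11.5 = 5.2
x=35: ŷ = -3.5 + 35 = 31.5; r = 29.3 − 31.5 = -2.2
x=50: ŷ = -3.5 + 50 = 46.5; r = 52.1 − 46.5 = 5.6
x=55: ŷ = -3.5 + 55 = 51.5; r = 48.5 − 51.5 = -3
x=60: ŷ = -3.5 + 60 = 56.5; r = 55.3 − 56.5 = -1.2
SSE = 19.36 + 27.04 + 4.84 + 31.36 + 9 + 1.44 = 93.04
s = √(93.04/4) = √23.26 ≈ 4.823

s = 4.823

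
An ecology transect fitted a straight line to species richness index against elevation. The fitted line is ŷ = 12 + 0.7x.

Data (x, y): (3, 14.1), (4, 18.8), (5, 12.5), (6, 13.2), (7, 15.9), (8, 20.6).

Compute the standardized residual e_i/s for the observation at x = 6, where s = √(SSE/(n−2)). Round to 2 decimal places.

x=3: ŷ = 12 + 0.7·3 = 14.1; e = 14.1 − 14.1 = 0
x=4: ŷ = 12 + 0.7·4 = 14.8; e = 18.8 − 14.8 = 4
x=5: ŷ = 12 + 0.7·5 = 15.5; e = 12.5 − 15.5 = -3
x=6: ŷ = 12 + 0.7·6 = 16.2; e = 13.2 − 16.2 = -3
x=7: ŷ = 12 + 0.7·7 = 16.9; e = 15.9 − 16.9 = -1
x=8: ŷ = 12 + 0.7·8 = 17.6; e = 20.6 − 17.6 = 3
SSE = 0 + 16 + 9 + 9 + 1 + 9 = 44
s = √(44/4) = 3.31662
e/s = -3 / 3.31662 = -0.90

-0.90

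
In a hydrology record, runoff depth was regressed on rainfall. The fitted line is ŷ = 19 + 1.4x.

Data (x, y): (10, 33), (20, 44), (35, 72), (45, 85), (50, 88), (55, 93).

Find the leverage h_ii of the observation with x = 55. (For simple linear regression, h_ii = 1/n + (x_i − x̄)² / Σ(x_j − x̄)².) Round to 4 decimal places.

h = 0.4005

x̄ = (10 + 20 + 35 + 45 + 50 + 55)/6 = 35.8333
Σ(x − x̄)² = 667.361 + 250.694 + 0.694444 + 84.0278 + 200.694 + 367.361 = 1570.83
h = 1/6 + (19.1667)²/1570.83 = 0.166667 + 0.233864 = 0.4005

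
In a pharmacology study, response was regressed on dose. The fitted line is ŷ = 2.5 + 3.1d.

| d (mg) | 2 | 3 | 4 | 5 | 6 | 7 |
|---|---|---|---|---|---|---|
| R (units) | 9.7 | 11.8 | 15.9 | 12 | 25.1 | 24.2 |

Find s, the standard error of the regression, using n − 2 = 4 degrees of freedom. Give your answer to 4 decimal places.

d=2: ŷ = 2.5 + 3.1·2 = 8.7; e = 9.7 − 8.7 = 1
d=3: ŷ = 2.5 + 3.1·3 = 11.8; e = 11.8 − 11.8 = 0
d=4: ŷ = 2.5 + 3.1·4 = 14.9; e = 15.9 − 14.9 = 1
d=5: ŷ = 2.5 + 3.1·5 = 18; e = 12 − 18 = -6
d=6: ŷ = 2.5 + 3.1·6 = 21.1; e = 25.1 − 21.1 = 4
d=7: ŷ = 2.5 + 3.1·7 = 24.2; e = 24.2 − 24.2 = 0
SSE = 1 + 0 + 1 + 36 + 16 + 0 = 54
s = √(54/4) = √13.5 ≈ 3.6742

s = 3.6742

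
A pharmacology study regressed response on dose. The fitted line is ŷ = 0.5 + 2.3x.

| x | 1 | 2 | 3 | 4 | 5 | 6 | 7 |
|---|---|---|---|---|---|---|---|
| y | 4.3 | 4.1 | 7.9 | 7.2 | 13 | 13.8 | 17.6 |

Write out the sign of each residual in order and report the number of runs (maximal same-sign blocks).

x=1: ŷ = 0.5 + 2.3·1 = 2.8; e = 4.3 − 2.8 = 1.5
x=2: ŷ = 0.5 + 2.3·2 = 5.1; e = 4.1 − 5.1 = -1
x=3: ŷ = 0.5 + 2.3·3 = 7.4; e = 7.9 − 7.4 = 0.5
x=4: ŷ = 0.5 + 2.3·4 = 9.7; e = 7.2 − 9.7 = -2.5
x=5: ŷ = 0.5 + 2.3·5 = 12; e = 13 − 12 = 1
x=6: ŷ = 0.5 + 2.3·6 = 14.3; e = 13.8 − 14.3 = -0.5
x=7: ŷ = 0.5 + 2.3·7 = 16.6; e = 17.6 − 16.6 = 1
Signs: + − + − + − +
Runs: +×1, −×1, +×1, −×1, +×1, −×1, +×1 → 7

7 runs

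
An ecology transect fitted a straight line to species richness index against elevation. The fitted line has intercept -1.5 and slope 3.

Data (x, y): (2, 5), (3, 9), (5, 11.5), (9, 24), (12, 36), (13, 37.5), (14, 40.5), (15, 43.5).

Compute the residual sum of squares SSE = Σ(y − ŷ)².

x=2: ŷ = -1.5 + 3·2 = 4.5; r = 5 − 4.5 = 0.5
x=3: ŷ = -1.5 + 3·3 = 7.5; r = 9 − 7.5 = 1.5
x=5: ŷ = -1.5 + 3·5 = 13.5; r = 11.5 − 13.5 = -2
x=9: ŷ = -1.5 + 3·9 = 25.5; r = 24 − 25.5 = -1.5
x=12: ŷ = -1.5 + 3·12 = 34.5; r = 36 − 34.5 = 1.5
x=13: ŷ = -1.5 + 3·13 = 37.5; r = 37.5 − 37.5 = 0
x=14: ŷ = -1.5 + 3·14 = 40.5; r = 40.5 − 40.5 = 0
x=15: ŷ = -1.5 + 3·15 = 43.5; r = 43.5 − 43.5 = 0
SSE = 0.25 + 2.25 + 4 + 2.25 + 2.25 + 0 + 0 + 0 = 11

SSE = 11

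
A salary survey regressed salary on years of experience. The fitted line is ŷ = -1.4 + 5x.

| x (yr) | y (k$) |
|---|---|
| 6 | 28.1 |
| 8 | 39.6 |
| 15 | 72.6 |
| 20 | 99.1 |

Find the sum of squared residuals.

SSE = 2.5

x=6: ŷ = -1.4 + 5·6 = 28.6; e = 28.1 − 28.6 = -0.5
x=8: ŷ = -1.4 + 5·8 = 38.6; e = 39.6 − 38.6 = 1
x=15: ŷ = -1.4 + 5·15 = 73.6; e = 72.6 − 73.6 = -1
x=20: ŷ = -1.4 + 5·20 = 98.6; e = 99.1 − 98.6 = 0.5
SSE = 0.25 + 1 + 1 + 0.25 = 2.5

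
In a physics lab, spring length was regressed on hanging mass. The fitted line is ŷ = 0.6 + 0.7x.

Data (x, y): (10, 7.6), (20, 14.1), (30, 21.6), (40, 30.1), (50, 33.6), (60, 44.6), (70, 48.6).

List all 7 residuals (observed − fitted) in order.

x=10: ŷ = 0.6 + 0.7·10 = 7.6; r = 7.6 − 7.6 = 0
x=20: ŷ = 0.6 + 0.7·20 = 14.6; r = 14.1 − 14.6 = -0.5
x=30: ŷ = 0.6 + 0.7·30 = 21.6; r = 21.6 − 21.6 = 0
x=40: ŷ = 0.6 + 0.7·40 = 28.6; r = 30.1 − 28.6 = 1.5
x=50: ŷ = 0.6 + 0.7·50 = 35.6; r = 33.6 − 35.6 = -2
x=60: ŷ = 0.6 + 0.7·60 = 42.6; r = 44.6 − 42.6 = 2
x=70: ŷ = 0.6 + 0.7·70 = 49.6; r = 48.6 − 49.6 = -1

0, -0.5, 0, 1.5, -2, 2, -1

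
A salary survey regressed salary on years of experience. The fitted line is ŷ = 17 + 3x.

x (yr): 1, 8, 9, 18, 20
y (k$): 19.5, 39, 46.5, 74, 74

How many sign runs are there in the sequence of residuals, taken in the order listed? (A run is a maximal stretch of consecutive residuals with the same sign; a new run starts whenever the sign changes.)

3 runs

x=1: ŷ = 17 + 3·1 = 20; r = 19.5 − 20 = -0.5
x=8: ŷ = 17 + 3·8 = 41; r = 39 − 41 = -2
x=9: ŷ = 17 + 3·9 = 44; r = 46.5 − 44 = 2.5
x=18: ŷ = 17 + 3·18 = 71; r = 74 − 71 = 3
x=20: ŷ = 17 + 3·20 = 77; r = 74 − 77 = -3
Signs: − − + + −
Runs: −×2, +×2, −×1 → 3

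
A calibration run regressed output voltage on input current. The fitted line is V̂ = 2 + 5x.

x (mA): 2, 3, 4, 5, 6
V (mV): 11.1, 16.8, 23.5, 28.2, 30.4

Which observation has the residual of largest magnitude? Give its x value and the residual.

x=2: V̂ = 2 + 5·2 = 12; e = 11.1 − 12 = -0.9
x=3: V̂ = 2 + 5·3 = 17; e = 16.8 − 17 = -0.2
x=4: V̂ = 2 + 5·4 = 22; e = 23.5 − 22 = 1.5
x=5: V̂ = 2 + 5·5 = 27; e = 28.2 − 27 = 1.2
x=6: V̂ = 2 + 5·6 = 32; e = 30.4 − 32 = -1.6
Largest |e| is 1.6 at x = 6, residual -1.6.

x = 6, e = -1.6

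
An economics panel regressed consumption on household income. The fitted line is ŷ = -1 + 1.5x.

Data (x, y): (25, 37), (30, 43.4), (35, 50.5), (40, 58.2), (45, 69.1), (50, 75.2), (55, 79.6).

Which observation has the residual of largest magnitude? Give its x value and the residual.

x = 45, e = 2.6

x=25: ŷ = -1 + 1.5·25 = 36.5; e = 37 − 36.5 = 0.5
x=30: ŷ = -1 + 1.5·30 = 44; e = 43.4 − 44 = -0.6
x=35: ŷ = -1 + 1.5·35 = 51.5; e = 50.5 − 51.5 = -1
x=40: ŷ = -1 + 1.5·40 = 59; e = 58.2 − 59 = -0.8
x=45: ŷ = -1 + 1.5·45 = 66.5; e = 69.1 − 66.5 = 2.6
x=50: ŷ = -1 + 1.5·50 = 74; e = 75.2 − 74 = 1.2
x=55: ŷ = -1 + 1.5·55 = 81.5; e = 79.6 − 81.5 = -1.9
Largest |e| is 2.6 at x = 45, residual 2.6.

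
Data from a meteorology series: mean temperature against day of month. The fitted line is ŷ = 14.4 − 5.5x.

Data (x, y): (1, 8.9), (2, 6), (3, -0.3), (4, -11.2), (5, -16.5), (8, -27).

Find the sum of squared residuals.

x=1: ŷ = 14.4 − 5.5·1 = 8.9; e = 8.9 − 8.9 = 0
x=2: ŷ = 14.4 − 5.5·2 = 3.4; e = 6 − 3.4 = 2.6
x=3: ŷ = 14.4 − 5.5·3 = -2.1; e = -0.3 − (-2.1) = 1.8
x=4: ŷ = 14.4 − 5.5·4 = -7.6; e = -11.2 − (-7.6) = -3.6
x=5: ŷ = 14.4 − 5.5·5 = -13.1; e = -16.5 − (-13.1) = -3.4
x=8: ŷ = 14.4 − 5.5·8 = -29.6; e = -27 − (-29.6) = 2.6
SSE = 0 + 6.76 + 3.24 + 12.96 + 11.56 + 6.76 = 41.28

SSE = 41.28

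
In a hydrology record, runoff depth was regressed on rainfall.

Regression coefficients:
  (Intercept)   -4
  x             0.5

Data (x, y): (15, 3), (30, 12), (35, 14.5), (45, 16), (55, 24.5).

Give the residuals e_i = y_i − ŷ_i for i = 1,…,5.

x=15: ŷ = -4 + 0.5·15 = 3.5; e = 3 − 3.5 = -0.5
x=30: ŷ = -4 + 0.5·30 = 11; e = 12 − 11 = 1
x=35: ŷ = -4 + 0.5·35 = 13.5; e = 14.5 − 13.5 = 1
x=45: ŷ = -4 + 0.5·45 = 18.5; e = 16 − 18.5 = -2.5
x=55: ŷ = -4 + 0.5·55 = 23.5; e = 24.5 − 23.5 = 1

-0.5, 1, 1, -2.5, 1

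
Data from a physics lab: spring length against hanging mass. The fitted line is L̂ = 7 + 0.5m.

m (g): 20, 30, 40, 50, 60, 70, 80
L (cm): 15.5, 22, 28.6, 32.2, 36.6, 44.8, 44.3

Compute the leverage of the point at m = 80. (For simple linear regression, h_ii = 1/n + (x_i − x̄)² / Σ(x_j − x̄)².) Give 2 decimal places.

m̄ = (20 + 30 + 40 + 50 + 60 + 70 + 80)/7 = 50
Σ(m − m̄)² = 900 + 400 + 100 + 0 + 100 + 400 + 900 = 2800
h = 1/7 + (30)²/2800 = 0.142857 + 0.321429 = 0.46

h = 0.46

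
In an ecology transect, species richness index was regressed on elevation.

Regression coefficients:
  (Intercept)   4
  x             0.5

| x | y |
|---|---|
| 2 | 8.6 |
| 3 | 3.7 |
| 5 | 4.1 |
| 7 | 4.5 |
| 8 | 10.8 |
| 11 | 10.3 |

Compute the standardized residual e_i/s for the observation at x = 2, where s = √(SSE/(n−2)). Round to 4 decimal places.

x=2: ŷ = 4 + 0.5·2 = 5; e = 8.6 − 5 = 3.6
x=3: ŷ = 4 + 0.5·3 = 5.5; e = 3.7 − 5.5 = -1.8
x=5: ŷ = 4 + 0.5·5 = 6.5; e = 4.1 − 6.5 = -2.4
x=7: ŷ = 4 + 0.5·7 = 7.5; e = 4.5 − 7.5 = -3
x=8: ŷ = 4 + 0.5·8 = 8; e = 10.8 − 8 = 2.8
x=11: ŷ = 4 + 0.5·11 = 9.5; e = 10.3 − 9.5 = 0.8
SSE = 12.96 + 3.24 + 5.76 + 9 + 7.84 + 0.64 = 39.44
s = √(39.44/4) = 3.14006
e/s = 3.6 / 3.14006 = 1.1465

1.1465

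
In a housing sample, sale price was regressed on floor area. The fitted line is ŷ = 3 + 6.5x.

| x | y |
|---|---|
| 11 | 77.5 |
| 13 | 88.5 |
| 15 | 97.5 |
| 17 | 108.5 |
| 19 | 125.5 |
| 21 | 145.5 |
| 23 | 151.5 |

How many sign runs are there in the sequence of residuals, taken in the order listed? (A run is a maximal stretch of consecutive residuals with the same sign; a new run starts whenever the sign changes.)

4 runs

x=11: ŷ = 3 + 6.5·11 = 74.5; r = 77.5 − 74.5 = 3
x=13: ŷ = 3 + 6.5·13 = 87.5; r = 88.5 − 87.5 = 1
x=15: ŷ = 3 + 6.5·15 = 100.5; r = 97.5 − 100.5 = -3
x=17: ŷ = 3 + 6.5·17 = 113.5; r = 108.5 − 113.5 = -5
x=19: ŷ = 3 + 6.5·19 = 126.5; r = 125.5 − 126.5 = -1
x=21: ŷ = 3 + 6.5·21 = 139.5; r = 145.5 − 139.5 = 6
x=23: ŷ = 3 + 6.5·23 = 152.5; r = 151.5 − 152.5 = -1
Signs: + + − − − + −
Runs: +×2, −×3, +×1, −×1 → 4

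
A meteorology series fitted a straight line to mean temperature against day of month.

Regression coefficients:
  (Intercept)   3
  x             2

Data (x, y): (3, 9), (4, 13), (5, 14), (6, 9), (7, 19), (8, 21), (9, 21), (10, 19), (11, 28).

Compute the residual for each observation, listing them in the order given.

0, 2, 1, -6, 2, 2, 0, -4, 3

x=3: ŷ = 3 + 2·3 = 9; e = 9 − 9 = 0
x=4: ŷ = 3 + 2·4 = 11; e = 13 − 11 = 2
x=5: ŷ = 3 + 2·5 = 13; e = 14 − 13 = 1
x=6: ŷ = 3 + 2·6 = 15; e = 9 − 15 = -6
x=7: ŷ = 3 + 2·7 = 17; e = 19 − 17 = 2
x=8: ŷ = 3 + 2·8 = 19; e = 21 − 19 = 2
x=9: ŷ = 3 + 2·9 = 21; e = 21 − 21 = 0
x=10: ŷ = 3 + 2·10 = 23; e = 19 − 23 = -4
x=11: ŷ = 3 + 2·11 = 25; e = 28 − 25 = 3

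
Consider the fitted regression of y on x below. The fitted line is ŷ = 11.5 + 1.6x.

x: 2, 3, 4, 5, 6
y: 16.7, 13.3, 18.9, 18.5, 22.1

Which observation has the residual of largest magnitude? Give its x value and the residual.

x = 3, e = -3

x=2: ŷ = 11.5 + 1.6·2 = 14.7; e = 16.7 − 14.7 = 2
x=3: ŷ = 11.5 + 1.6·3 = 16.3; e = 13.3 − 16.3 = -3
x=4: ŷ = 11.5 + 1.6·4 = 17.9; e = 18.9 − 17.9 = 1
x=5: ŷ = 11.5 + 1.6·5 = 19.5; e = 18.5 − 19.5 = -1
x=6: ŷ = 11.5 + 1.6·6 = 21.1; e = 22.1 − 21.1 = 1
Largest |e| is 3 at x = 3, residual -3.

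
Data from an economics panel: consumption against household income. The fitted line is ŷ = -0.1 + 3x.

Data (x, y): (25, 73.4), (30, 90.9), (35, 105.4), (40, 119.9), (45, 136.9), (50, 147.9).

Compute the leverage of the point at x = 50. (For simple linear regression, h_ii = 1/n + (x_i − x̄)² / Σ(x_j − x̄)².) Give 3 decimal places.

x̄ = (25 + 30 + 35 + 40 + 45 + 50)/6 = 37.5
Σ(x − x̄)² = 156.25 + 56.25 + 6.25 + 6.25 + 56.25 + 156.25 = 437.5
h = 1/6 + (12.5)²/437.5 = 0.166667 + 0.357143 = 0.524

h = 0.524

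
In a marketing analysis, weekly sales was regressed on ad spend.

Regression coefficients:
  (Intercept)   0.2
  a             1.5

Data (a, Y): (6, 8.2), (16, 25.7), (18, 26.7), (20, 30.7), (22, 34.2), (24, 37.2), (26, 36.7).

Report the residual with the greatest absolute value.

r = -2.5

a=6: Ŷ = 0.2 + 1.5·6 = 9.2; r = 8.2 − 9.2 = -1
a=16: Ŷ = 0.2 + 1.5·16 = 24.2; r = 25.7 − 24.2 = 1.5
a=18: Ŷ = 0.2 + 1.5·18 = 27.2; r = 26.7 − 27.2 = -0.5
a=20: Ŷ = 0.2 + 1.5·20 = 30.2; r = 30.7 − 30.2 = 0.5
a=22: Ŷ = 0.2 + 1.5·22 = 33.2; r = 34.2 − 33.2 = 1
a=24: Ŷ = 0.2 + 1.5·24 = 36.2; r = 37.2 − 36.2 = 1
a=26: Ŷ = 0.2 + 1.5·26 = 39.2; r = 36.7 − 39.2 = -2.5
Largest |r| is 2.5 at a = 26, residual -2.5.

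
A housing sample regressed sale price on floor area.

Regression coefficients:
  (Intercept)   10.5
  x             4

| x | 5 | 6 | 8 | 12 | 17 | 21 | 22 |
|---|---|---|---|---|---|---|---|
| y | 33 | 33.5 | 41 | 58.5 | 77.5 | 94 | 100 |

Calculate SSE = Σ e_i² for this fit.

SSE = 13

x=5: ŷ = 10.5 + 4·5 = 30.5; e = 33 − 30.5 = 2.5
x=6: ŷ = 10.5 + 4·6 = 34.5; e = 33.5 − 34.5 = -1
x=8: ŷ = 10.5 + 4·8 = 42.5; e = 41 − 42.5 = -1.5
x=12: ŷ = 10.5 + 4·12 = 58.5; e = 58.5 − 58.5 = 0
x=17: ŷ = 10.5 + 4·17 = 78.5; e = 77.5 − 78.5 = -1
x=21: ŷ = 10.5 + 4·21 = 94.5; e = 94 − 94.5 = -0.5
x=22: ŷ = 10.5 + 4·22 = 98.5; e = 100 − 98.5 = 1.5
SSE = 6.25 + 1 + 2.25 + 0 + 1 + 0.25 + 2.25 = 13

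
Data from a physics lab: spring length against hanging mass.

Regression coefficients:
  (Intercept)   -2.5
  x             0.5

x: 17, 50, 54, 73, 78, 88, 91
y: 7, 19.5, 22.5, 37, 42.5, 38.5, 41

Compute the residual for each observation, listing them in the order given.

x=17: ŷ = -2.5 + 0.5·17 = 6; r = 7 − 6 = 1
x=50: ŷ = -2.5 + 0.5·50 = 22.5; r = 19.5 − 22.5 = -3
x=54: ŷ = -2.5 + 0.5·54 = 24.5; r = 22.5 − 24.5 = -2
x=73: ŷ = -2.5 + 0.5·73 = 34; r = 37 − 34 = 3
x=78: ŷ = -2.5 + 0.5·78 = 36.5; r = 42.5 − 36.5 = 6
x=88: ŷ = -2.5 + 0.5·88 = 41.5; r = 38.5 − 41.5 = -3
x=91: ŷ = -2.5 + 0.5·91 = 43; r = 41 − 43 = -2

1, -3, -2, 3, 6, -3, -2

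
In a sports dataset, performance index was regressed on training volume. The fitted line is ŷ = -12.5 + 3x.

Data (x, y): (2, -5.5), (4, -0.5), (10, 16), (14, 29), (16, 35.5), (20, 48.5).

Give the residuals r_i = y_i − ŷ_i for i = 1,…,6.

x=2: ŷ = -12.5 + 3·2 = -6.5; r = -5.5 − (-6.5) = 1
x=4: ŷ = -12.5 + 3·4 = -0.5; r = -0.5 − (-0.5) = 0
x=10: ŷ = -12.5 + 3·10 = 17.5; r = 16 − 17.5 = -1.5
x=14: ŷ = -12.5 + 3·14 = 29.5; r = 29 − 29.5 = -0.5
x=16: ŷ = -12.5 + 3·16 = 35.5; r = 35.5 − 35.5 = 0
x=20: ŷ = -12.5 + 3·20 = 47.5; r = 48.5 − 47.5 = 1

1, 0, -1.5, -0.5, 0, 1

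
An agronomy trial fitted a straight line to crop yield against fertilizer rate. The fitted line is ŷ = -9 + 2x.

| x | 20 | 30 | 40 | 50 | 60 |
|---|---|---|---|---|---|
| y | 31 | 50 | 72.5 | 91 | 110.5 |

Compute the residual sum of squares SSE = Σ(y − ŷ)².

SSE = 3.5

x=20: ŷ = -9 + 2·20 = 31; r = 31 − 31 = 0
x=30: ŷ = -9 + 2·30 = 51; r = 50 − 51 = -1
x=40: ŷ = -9 + 2·40 = 71; r = 72.5 − 71 = 1.5
x=50: ŷ = -9 + 2·50 = 91; r = 91 − 91 = 0
x=60: ŷ = -9 + 2·60 = 111; r = 110.5 − 111 = -0.5
SSE = 0 + 1 + 2.25 + 0 + 0.25 = 3.5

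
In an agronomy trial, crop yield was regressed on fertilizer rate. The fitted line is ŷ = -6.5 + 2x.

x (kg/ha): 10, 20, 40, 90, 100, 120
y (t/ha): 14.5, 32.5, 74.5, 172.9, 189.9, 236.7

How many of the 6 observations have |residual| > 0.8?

5

x=10: ŷ = -6.5 + 2·10 = 13.5; r = 14.5 − 13.5 = 1
x=20: ŷ = -6.5 + 2·20 = 33.5; r = 32.5 − 33.5 = -1
x=40: ŷ = -6.5 + 2·40 = 73.5; r = 74.5 − 73.5 = 1
x=90: ŷ = -6.5 + 2·90 = 173.5; r = 172.9 − 173.5 = -0.6
x=100: ŷ = -6.5 + 2·100 = 193.5; r = 189.9 − 193.5 = -3.6
x=120: ŷ = -6.5 + 2·120 = 233.5; r = 236.7 − 233.5 = 3.2
|r| > 0.8: x=10 (|r|=1), x=20 (|r|=1), x=40 (|r|=1), x=100 (|r|=3.6), x=120 (|r|=3.2) → 5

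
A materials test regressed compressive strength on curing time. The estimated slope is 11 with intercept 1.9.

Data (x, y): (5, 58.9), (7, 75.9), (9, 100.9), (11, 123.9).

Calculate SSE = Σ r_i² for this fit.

SSE = 14

x=5: ŷ = 1.9 + 11·5 = 56.9; r = 58.9 − 56.9 = 2
x=7: ŷ = 1.9 + 11·7 = 78.9; r = 75.9 − 78.9 = -3
x=9: ŷ = 1.9 + 11·9 = 100.9; r = 100.9 − 100.9 = 0
x=11: ŷ = 1.9 + 11·11 = 122.9; r = 123.9 − 122.9 = 1
SSE = 4 + 9 + 0 + 1 = 14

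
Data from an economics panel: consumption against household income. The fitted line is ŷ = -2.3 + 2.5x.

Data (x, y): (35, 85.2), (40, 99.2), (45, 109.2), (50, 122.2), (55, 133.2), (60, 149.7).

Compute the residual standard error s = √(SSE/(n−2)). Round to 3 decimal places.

x=35: ŷ = -2.3 + 2.5·35 = 85.2; e = 85.2 − 85.2 = 0
x=40: ŷ = -2.3 + 2.5·40 = 97.7; e = 99.2 − 97.7 = 1.5
x=45: ŷ = -2.3 + 2.5·45 = 110.2; e = 109.2 − 110.2 = -1
x=50: ŷ = -2.3 + 2.5·50 = 122.7; e = 122.2 − 122.7 = -0.5
x=55: ŷ = -2.3 + 2.5·55 = 135.2; e = 133.2 − 135.2 = -2
x=60: ŷ = -2.3 + 2.5·60 = 147.7; e = 149.7 − 147.7 = 2
SSE = 0 + 2.25 + 1 + 0.25 + 4 + 4 = 11.5
s = √(11.5/4) = √2.875 ≈ 1.696

s = 1.696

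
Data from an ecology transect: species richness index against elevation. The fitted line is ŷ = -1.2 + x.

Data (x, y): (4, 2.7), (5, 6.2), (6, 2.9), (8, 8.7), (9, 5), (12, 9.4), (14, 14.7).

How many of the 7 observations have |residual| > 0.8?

x=4: ŷ = -1.2 + 4 = 2.8; e = 2.7 − 2.8 = -0.1
x=5: ŷ = -1.2 + 5 = 3.8; e = 6.2 − 3.8 = 2.4
x=6: ŷ = -1.2 + 6 = 4.8; e = 2.9 − 4.8 = -1.9
x=8: ŷ = -1.2 + 8 = 6.8; e = 8.7 − 6.8 = 1.9
x=9: ŷ = -1.2 + 9 = 7.8; e = 5 − 7.8 = -2.8
x=12: ŷ = -1.2 + 12 = 10.8; e = 9.4 − 10.8 = -1.4
x=14: ŷ = -1.2 + 14 = 12.8; e = 14.7 − 12.8 = 1.9
|e| > 0.8: x=5 (|e|=2.4), x=6 (|e|=1.9), x=8 (|e|=1.9), x=9 (|e|=2.8), x=12 (|e|=1.4), x=14 (|e|=1.9) → 6

6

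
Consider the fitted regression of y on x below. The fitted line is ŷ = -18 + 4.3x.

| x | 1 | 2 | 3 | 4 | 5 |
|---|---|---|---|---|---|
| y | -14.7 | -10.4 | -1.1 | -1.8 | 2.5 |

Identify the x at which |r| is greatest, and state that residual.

x=1: ŷ = -18 + 4.3·1 = -13.7; r = -14.7 − (-13.7) = -1
x=2: ŷ = -18 + 4.3·2 = -9.4; r = -10.4 − (-9.4) = -1
x=3: ŷ = -18 + 4.3·3 = -5.1; r = -1.1 − (-5.1) = 4
x=4: ŷ = -18 + 4.3·4 = -0.8; r = -1.8 − (-0.8) = -1
x=5: ŷ = -18 + 4.3·5 = 3.5; r = 2.5 − 3.5 = -1
Largest |r| is 4 at x = 3, residual 4.

x = 3, r = 4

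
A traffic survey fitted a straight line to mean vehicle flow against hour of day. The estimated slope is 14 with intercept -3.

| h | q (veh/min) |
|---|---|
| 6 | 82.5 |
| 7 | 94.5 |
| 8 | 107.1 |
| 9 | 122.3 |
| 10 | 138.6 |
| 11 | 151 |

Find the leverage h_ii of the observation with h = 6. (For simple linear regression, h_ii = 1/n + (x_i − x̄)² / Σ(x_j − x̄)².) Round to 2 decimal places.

h = 0.52

h̄ = (6 + 7 + 8 + 9 + 10 + 11)/6 = 8.5
Σ(h − h̄)² = 6.25 + 2.25 + 0.25 + 0.25 + 2.25 + 6.25 = 17.5
h = 1/6 + (-2.5)²/17.5 = 0.166667 + 0.357143 = 0.52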